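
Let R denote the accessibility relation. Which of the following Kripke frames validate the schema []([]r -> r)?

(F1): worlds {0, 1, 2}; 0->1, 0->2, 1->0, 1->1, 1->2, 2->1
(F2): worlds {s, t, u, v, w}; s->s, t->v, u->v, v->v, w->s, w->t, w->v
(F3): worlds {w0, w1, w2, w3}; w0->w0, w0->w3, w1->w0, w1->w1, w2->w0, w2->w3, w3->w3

(F3)

The schema corresponds to shift-reflexivity: forall x forall y (Rxy -> Ryy).
(F1): fails — R10 but not R00.
(F2): fails — Rwt but not Rtt.
(F3): ✓.
Valid on: (F3).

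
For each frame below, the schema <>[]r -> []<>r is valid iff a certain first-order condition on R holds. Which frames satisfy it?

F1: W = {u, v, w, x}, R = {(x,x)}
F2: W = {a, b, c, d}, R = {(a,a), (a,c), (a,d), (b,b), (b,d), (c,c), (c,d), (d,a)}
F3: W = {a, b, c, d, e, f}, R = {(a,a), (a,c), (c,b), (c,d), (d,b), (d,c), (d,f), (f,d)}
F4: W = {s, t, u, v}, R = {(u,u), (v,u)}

F1, F4

The schema corresponds to convergence: forall x forall y forall z (Rxy & Rxz -> exists w (Ryw & Rzw)).
F1: holds.
F2: fails — Rac and Rad but c and d have no common successor.
F3: fails — Raa and Rac but a and c have no common successor.
F4: holds.
Valid on: F1, F4.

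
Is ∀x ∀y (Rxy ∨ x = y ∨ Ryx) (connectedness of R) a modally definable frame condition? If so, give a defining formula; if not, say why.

Modal frame validity is preserved under disjoint unions.
Take 3 disjoint single-world reflexive frames: each is trivially connected, but their disjoint union has 3 worlds with no edge between distinct components, so it is not connected.
So no modal formula (or set of formulas) defines exactly the connected frames.

Not modally definable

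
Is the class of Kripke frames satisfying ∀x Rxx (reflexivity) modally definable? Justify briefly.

Yes, by □q → q

Yes: it is reflexivity, defined by the T schema □q → q.
Suppose □q→q is valid. At any x set V(q)={w : Rxw}. Then □q holds at x, so q holds at x, i.e. Rxx.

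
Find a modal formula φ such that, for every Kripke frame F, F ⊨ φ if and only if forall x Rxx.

□ψ → ψ

This is reflexivity; the standard corresponding axiom is T: □ψ → ψ.
Suppose □ψ→ψ is valid. At any x set V(ψ)={w : Rxw}. Then □ψ holds at x, so ψ holds at x, i.e. Rxx.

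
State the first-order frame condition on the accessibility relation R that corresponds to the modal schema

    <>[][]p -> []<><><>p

This is a Sahlqvist (Geach-type) schema ◇^1□^2p → □^1◇^3p.
Minimal-valuation argument: fix x; take any y with xR^1y and any z with xR^1z. Set V(p) to the set of worlds R-reachable from y in exactly 2 steps. Then □^2p holds at y, so the antecedent holds at x; validity forces ◇^3p at z, giving a w with zR^3w and yR^2w.
First-order correspondent: forall x forall y forall z ((xRy & xRz) -> exists w (y R^2 w & z R^3 w)).

forall x forall y forall z ((xRy & xRz) -> exists w (y R^2 w & z R^3 w))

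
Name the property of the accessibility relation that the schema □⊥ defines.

emptiness of R

□⊥ is valid iff no world has any successor (otherwise □⊥ fails at any world with one).
Conversely, any frame satisfying ∀x ∀y ¬Rxy validates the schema.
Frame condition: ∀x ∀y ¬Rxy.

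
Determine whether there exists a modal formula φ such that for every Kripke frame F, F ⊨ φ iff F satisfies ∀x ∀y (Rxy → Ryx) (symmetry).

Yes: it is symmetry, defined by the B schema p → □◇p.
Suppose p→□◇p is valid. Take Rxy and set V(p)={x}. Then p at x, so □◇p at x, so ◇p at y, so some z with Ryz has p; z=x, i.e. Ryx.

Definable; p → □◇p defines it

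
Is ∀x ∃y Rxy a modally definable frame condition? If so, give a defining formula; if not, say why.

This is a Sahlqvist condition; the D axiom □p → ◇p defines it.
Suppose □p→◇p is valid. At any x set V(p)=W. Then □p at x, so ◇p at x, so x has a successor.

Yes — defined by □p → ◇p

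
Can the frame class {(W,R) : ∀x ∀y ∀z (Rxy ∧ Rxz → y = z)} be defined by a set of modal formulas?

Definable; ◇p → □p defines it

This is a Sahlqvist condition; the CD axiom ◇p → □p defines it.
Suppose ◇p→□p is valid. Take Rxy, Rxz and set V(p)={y}. Then ◇p at x, so □p at x, so p at z, i.e. z=y.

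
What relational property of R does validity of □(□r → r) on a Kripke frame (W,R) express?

shift-reflexivity

This schema is the T□ axiom.
Its frame correspondent is shift-reflexivity — ∀x ∀y (Rxy → Ryy).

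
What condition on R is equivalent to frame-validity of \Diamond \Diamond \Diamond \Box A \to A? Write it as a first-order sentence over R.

This is a Sahlqvist (Geach-type) schema ◇^3□^1A → □^0◇^0A.
First-order correspondent: \forall x \forall y (x R^3 y \to \exists w (yRw \wedge x = w)).

\forall x \forall y (x R^3 y \to \exists w (yRw \wedge x = w))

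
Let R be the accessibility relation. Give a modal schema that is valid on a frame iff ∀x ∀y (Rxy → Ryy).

□(□s → s)

A defining formula is □(□s → s) (the T□ axiom).
Suppose □(□s→s) is valid. Take Rxy and set V(s)={w : Ryw}. Then at y, □s holds; since □(□s→s) at x, □s→s at y, so s at y, i.e. Ryy.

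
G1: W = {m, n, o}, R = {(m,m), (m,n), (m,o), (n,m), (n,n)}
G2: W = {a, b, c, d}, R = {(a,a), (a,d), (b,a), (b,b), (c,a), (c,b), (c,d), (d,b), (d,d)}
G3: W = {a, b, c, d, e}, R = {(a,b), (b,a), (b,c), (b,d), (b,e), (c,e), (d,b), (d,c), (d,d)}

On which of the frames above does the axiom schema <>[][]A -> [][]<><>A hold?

G2

The schema corresponds to a generalized confluence (Geach) condition: forall x forall y forall z ((xRy & x R^2 z) -> exists w (y R^2 w & z R^2 w)).
G1: fails — mRm, mR²o but no w with mR²w and oR²w.
G2: ✓.
G3: fails — aRb, aR²c but no w with bR²w and cR²w.
Valid on: G2.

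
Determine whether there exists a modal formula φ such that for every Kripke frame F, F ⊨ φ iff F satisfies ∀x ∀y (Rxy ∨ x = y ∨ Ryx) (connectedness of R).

Not modally definable

If a class were modally definable it would be closed under disjoint unions (Goldblatt–Thomason).
Take 2 disjoint single-world reflexive frames: each is trivially connected, but their disjoint union has 2 worlds with no edge between distinct components, so it is not connected.
Hence connectedness of R is not modally definable.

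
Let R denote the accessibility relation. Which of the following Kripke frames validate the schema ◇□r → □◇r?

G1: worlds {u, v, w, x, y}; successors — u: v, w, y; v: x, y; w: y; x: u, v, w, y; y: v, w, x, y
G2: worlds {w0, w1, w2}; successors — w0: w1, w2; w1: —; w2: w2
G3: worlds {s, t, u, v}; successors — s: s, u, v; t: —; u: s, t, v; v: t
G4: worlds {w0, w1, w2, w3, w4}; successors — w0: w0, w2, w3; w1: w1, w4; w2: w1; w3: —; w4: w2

Frame correspondent (Sahlqvist): ∀x ∀y ∀z (Rxy ∧ Rxz → ∃w (Ryw ∧ Rzw)) — i.e. convergence.
G1: ✓.
G2: fails — Rw0w1 and Rw0w1 but w1 and w1 have no common successor.
G3: fails — Rsv and Rss but v and s have no common successor.
G4: fails — Rw0w2 and Rw0w0 but w2 and w0 have no common successor.

G1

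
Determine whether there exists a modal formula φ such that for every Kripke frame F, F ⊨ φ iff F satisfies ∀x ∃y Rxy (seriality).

The condition is seriality. A defining modal formula is □p → ◇p.

Yes, by □p → ◇p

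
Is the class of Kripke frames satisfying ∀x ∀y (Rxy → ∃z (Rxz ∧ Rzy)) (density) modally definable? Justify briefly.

Yes — defined by □□r → □r

This is a Sahlqvist condition; the C4 axiom □□r → □r defines it.
Suppose □□r→□r is valid. Take Rxy and set V(r)={w : xR²w}. Then □□r at x, so □r at x, so r at y, i.e. ∃z(Rxz∧Rzy).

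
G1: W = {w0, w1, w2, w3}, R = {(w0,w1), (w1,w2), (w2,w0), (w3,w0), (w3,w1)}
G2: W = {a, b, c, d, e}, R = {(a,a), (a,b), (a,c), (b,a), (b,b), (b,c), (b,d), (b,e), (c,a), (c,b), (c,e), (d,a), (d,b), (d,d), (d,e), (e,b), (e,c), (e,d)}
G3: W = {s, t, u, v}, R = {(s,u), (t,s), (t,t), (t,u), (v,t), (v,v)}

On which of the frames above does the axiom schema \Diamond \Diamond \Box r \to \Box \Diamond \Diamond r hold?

G2

This is the axiom for a generalized confluence (Geach) condition; its first-order frame correspondent is \forall x \forall y \forall z ((x R^2 y \wedge xRz) \to \exists w (yRw \wedge z R^2 w)).
G1: fails — w3R²w1, w3Rw1 but no w with w1Rw and w1R²w.
G2: satisfies the condition.
G3: fails — tR²s, tRs but no w with sRw and sR²w.
Valid on: G2.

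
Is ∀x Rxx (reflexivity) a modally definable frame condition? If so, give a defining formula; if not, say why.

Definable; □p → p defines it

This is a Sahlqvist condition; the T axiom □p → p defines it.
Suppose □p→p is valid. At any x set V(p)={w : Rxw}. Then □p holds at x, so p holds at x, i.e. Rxx.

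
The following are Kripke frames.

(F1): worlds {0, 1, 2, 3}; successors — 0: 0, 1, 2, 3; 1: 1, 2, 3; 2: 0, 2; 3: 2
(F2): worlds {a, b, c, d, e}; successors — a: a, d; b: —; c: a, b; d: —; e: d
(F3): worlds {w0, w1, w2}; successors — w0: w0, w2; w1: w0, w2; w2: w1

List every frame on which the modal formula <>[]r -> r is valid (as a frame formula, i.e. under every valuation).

Frame correspondent (Sahlqvist): forall x forall y (Rxy -> Ryx) — i.e. symmetry.
(F1): fails — R32 but not R23.
(F2): fails — Red but not Rde.
(F3): fails — Rw1w0 but not Rw0w1.
Valid on no frame.

none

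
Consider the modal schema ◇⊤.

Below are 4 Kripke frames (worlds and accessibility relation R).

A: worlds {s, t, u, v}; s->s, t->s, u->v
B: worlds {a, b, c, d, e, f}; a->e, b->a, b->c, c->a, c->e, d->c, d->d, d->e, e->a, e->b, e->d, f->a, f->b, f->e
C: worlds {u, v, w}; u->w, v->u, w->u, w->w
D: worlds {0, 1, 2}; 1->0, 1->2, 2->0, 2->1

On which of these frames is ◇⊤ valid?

B, C

The schema corresponds to seriality: ∀x ∃y Rxy.
A: fails — world v has no successor.
B: ✓.
C: ✓.
D: fails — world 0 has no successor.
Valid on: B, C.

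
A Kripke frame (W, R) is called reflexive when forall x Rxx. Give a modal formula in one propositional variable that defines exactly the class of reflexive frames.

□r → r

The condition is reflexivity. The T schema □r → r defines it.
Suppose □r→r is valid. At any x set V(r)={w : Rxw}. Then □r holds at x, so r holds at x, i.e. Rxx.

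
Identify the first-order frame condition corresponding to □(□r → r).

shift-reflexivity

This is the T□ axiom.
It corresponds to shift-reflexivity: ∀x ∀y (Rxy → Ryy).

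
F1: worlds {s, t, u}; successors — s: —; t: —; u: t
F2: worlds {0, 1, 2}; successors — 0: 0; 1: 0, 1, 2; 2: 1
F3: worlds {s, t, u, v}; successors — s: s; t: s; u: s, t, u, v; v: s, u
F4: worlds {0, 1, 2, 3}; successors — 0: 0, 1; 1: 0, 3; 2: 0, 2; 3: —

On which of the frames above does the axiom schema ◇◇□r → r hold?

The schema corresponds to a generalized confluence (Geach) condition: ∀x ∀y (xR²y → ∃w (yRw ∧ x = w)).
F1: holds.
F2: fails — 1R²0 but no w with 0Rw and 1=w.
F3: fails — tR²s but no w with sRw and t=w.
F4: fails — 0R²3 but no w with 3Rw and 0=w.
Valid on: F1.

F1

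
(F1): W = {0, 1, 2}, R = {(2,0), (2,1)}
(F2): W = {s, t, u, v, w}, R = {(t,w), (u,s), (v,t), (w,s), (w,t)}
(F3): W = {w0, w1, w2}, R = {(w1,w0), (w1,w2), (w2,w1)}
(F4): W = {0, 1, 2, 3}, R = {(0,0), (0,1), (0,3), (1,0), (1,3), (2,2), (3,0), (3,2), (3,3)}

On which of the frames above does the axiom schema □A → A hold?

none

This is the axiom for reflexivity; its first-order frame correspondent is ∀x Rxx.
(F1): fails — world 0 does not see itself.
(F2): fails — world s does not see itself.
(F3): fails — world w0 does not see itself.
(F4): fails — world 1 does not see itself.
Valid on no frame.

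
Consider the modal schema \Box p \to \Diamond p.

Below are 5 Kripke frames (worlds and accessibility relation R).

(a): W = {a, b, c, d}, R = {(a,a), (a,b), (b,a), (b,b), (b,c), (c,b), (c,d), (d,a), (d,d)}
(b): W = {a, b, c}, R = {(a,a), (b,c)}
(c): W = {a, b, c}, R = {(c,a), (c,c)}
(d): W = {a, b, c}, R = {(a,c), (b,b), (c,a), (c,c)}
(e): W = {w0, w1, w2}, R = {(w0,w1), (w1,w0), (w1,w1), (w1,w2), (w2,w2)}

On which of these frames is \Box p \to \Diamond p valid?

(a), (d), (e)

This is the axiom for seriality; its first-order frame correspondent is \forall x \exists y Rxy.
(a): holds.
(b): fails — world c has no successor.
(c): fails — world a has no successor.
(d): holds.
(e): holds.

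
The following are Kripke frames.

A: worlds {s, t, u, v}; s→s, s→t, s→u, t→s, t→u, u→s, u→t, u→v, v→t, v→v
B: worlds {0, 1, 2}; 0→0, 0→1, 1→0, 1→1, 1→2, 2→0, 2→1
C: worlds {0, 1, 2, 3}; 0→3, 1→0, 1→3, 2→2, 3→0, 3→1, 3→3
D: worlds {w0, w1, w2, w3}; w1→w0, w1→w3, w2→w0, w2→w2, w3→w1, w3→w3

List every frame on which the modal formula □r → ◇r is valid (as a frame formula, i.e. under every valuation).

A, B, C

This is the axiom for seriality; its first-order frame correspondent is ∀x ∃y Rxy.
A: holds.
B: holds.
C: holds.
D: fails — world w0 has no successor.
Valid on: A, B, C.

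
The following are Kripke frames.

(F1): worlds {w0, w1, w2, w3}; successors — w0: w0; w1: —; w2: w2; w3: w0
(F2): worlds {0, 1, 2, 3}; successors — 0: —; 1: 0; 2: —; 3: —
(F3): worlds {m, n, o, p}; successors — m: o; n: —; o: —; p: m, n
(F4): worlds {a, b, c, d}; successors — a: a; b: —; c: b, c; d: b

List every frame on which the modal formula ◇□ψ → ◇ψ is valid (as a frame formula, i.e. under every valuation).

(F1)

The schema corresponds to a generalized confluence (Geach) condition: ∀x ∀y (xRy → ∃w (yRw ∧ xRw)).
(F1): satisfies the condition.
(F2): fails — 1R0 but no w with 0Rw and 1Rw.
(F3): fails — mRo but no w with oRw and mRw.
(F4): fails — cRb but no w with bRw and cRw.
Valid on: (F1).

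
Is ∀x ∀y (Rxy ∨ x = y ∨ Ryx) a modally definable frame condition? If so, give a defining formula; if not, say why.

Modal frame validity is preserved under disjoint unions.
Take 3 disjoint single-world reflexive frames: each is trivially connected, but their disjoint union has 3 worlds with no edge between distinct components, so it is not connected.
So the class is not modally definable.

No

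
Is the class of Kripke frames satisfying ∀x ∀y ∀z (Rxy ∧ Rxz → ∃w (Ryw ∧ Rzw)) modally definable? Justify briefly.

This is a Sahlqvist condition; the .2 axiom ◇□r → □◇r defines it.
Suppose ◇□r→□◇r is valid. Take Rxy, Rxz and set V(r)={w : Ryw}. Then □r at y so ◇□r at x, so □◇r at x, so ◇r at z, giving w with Rzw and Ryw.

Yes, by ◇□r → □◇r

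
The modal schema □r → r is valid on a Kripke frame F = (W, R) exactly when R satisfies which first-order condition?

Reflexivity

This schema is the T axiom.
Its frame correspondent is reflexivity — ∀x Rxx.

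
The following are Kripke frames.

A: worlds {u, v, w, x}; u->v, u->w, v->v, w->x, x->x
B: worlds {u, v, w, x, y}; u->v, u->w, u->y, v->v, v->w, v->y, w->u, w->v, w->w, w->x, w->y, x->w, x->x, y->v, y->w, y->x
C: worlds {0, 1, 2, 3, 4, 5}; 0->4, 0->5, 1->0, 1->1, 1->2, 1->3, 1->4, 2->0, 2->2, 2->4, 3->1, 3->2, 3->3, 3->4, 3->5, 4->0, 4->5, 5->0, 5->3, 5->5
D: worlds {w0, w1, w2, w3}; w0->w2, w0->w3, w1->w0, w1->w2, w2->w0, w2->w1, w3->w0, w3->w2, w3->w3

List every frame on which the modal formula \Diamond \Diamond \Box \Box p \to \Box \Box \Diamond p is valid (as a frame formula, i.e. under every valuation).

B, C, D

This is the axiom for a generalized confluence (Geach) condition; its first-order frame correspondent is \forall x \forall y \forall z ((x R^2 y \wedge x R^2 z) \to \exists w (y R^2 w \wedge zRw)).
A: fails — uR²v, uR²x but no t with vR²t and xRt.
B: holds.
C: holds.
D: holds.
Valid on: B, C, D.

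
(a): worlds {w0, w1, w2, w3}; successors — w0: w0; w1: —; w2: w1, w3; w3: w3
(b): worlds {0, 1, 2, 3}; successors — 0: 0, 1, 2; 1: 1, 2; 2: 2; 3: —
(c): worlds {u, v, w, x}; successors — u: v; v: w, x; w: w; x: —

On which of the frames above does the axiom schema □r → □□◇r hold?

(a), (b)

The schema corresponds to a generalized confluence (Geach) condition: ∀x ∀z (xR²z → ∃w (xRw ∧ zRw)).
(a): ✓.
(b): ✓.
(c): fails — uR²w but no t with uRt and wRt.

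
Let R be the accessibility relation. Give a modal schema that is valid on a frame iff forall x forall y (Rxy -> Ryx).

r → □◇r

A defining formula is r → □◇r (the B axiom).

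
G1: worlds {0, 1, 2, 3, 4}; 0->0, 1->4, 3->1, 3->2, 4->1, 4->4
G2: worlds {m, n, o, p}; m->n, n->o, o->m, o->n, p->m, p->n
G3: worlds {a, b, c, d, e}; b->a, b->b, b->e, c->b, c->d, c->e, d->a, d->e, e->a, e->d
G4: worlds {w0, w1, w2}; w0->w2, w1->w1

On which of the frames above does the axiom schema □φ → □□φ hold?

Frame correspondent (Sahlqvist): ∀x ∀y ∀z (Rxy ∧ Ryz → Rxz) — i.e. transitivity.
G1: fails — R31 and R14 but not R34.
G2: fails — Ron and Rno but not Roo.
G3: fails — Rcd and Rda but not Rca.
G4: condition met.
Valid on: G4.

G4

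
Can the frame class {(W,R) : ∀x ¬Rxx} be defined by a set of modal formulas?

Not definable by any modal formula

If a class were modally definable it would be closed under surjective bounded morphisms (Goldblatt–Thomason).
The 5-cycle (worlds s,t,u,v,w with s→t→u→v→w→s) is irreflexive, and the map sending every world to a single reflexive point • is a surjective bounded morphism (forth: every edge maps to (•,•); back: every world has a successor). So any modal formula valid on the 5-cycle is also valid on the reflexive point, which is not irreflexive.
So the class is not modally definable.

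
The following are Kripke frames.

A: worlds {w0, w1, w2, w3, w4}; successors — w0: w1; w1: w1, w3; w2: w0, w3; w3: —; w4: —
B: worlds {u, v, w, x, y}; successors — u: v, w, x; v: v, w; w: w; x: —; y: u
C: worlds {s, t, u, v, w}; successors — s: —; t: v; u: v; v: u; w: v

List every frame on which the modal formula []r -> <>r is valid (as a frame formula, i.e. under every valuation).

Frame correspondent (Sahlqvist): forall x exists y Rxy — i.e. seriality.
A: fails — world w3 has no successor.
B: fails — world x has no successor.
C: fails — world s has no successor.

none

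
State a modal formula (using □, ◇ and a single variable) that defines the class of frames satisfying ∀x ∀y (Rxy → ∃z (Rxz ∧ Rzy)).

The condition is density. The C4 schema □□s → □s defines it.
Suppose □□s→□s is valid. Take Rxy and set V(s)={w : xR²w}. Then □□s at x, so □s at x, so s at y, i.e. ∃z(Rxz∧Rzy).

□□s → □s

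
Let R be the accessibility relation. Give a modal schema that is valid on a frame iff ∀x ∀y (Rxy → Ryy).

□(□r → r)

This is shift-reflexivity; the standard corresponding axiom is T□: □(□r → r).
Suppose □(□r→r) is valid. Take Rxy and set V(r)={w : Ryw}. Then at y, □r holds; since □(□r→r) at x, □r→r at y, so r at y, i.e. Ryy.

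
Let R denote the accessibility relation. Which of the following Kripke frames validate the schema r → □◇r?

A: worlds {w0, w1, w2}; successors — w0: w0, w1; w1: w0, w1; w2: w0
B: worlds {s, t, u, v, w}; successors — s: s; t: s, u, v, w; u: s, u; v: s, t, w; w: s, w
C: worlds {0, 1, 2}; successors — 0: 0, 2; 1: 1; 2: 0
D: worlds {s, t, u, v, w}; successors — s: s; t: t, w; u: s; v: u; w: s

Frame correspondent (Sahlqvist): ∀x ∀y (Rxy → Ryx) — i.e. symmetry.
A: fails — Rw2w0 but not Rw0w2.
B: fails — Rus but not Rsu.
C: condition met.
D: fails — Rus but not Rsu.
Valid on: C.

C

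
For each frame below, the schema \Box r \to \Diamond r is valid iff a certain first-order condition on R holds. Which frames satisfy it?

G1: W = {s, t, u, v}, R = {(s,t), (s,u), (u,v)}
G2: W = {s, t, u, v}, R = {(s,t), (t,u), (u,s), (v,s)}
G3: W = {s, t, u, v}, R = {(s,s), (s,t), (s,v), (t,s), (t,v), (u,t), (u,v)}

This is the axiom for seriality; its first-order frame correspondent is \forall x \exists y Rxy.
G1: fails — world t has no successor.
G2: holds.
G3: fails — world v has no successor.

G2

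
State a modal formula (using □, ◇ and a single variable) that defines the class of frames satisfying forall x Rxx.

□ψ → ψ

The condition is reflexivity. The T schema □ψ → ψ defines it.
Suppose □ψ→ψ is valid. At any x set V(ψ)={w : Rxw}. Then □ψ holds at x, so ψ holds at x, i.e. Rxx.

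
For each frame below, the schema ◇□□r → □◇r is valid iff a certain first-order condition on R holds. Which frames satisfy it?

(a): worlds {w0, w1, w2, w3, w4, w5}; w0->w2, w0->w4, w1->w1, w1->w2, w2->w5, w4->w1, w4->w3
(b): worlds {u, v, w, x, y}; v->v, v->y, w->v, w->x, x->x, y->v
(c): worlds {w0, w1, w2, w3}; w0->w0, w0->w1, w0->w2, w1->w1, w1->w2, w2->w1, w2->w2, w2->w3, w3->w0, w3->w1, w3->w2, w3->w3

The schema corresponds to a generalized confluence (Geach) condition: ∀x ∀y ∀z ((xRy ∧ xRz) → ∃w (yR²w ∧ zRw)).
(a): fails — w0Rw2, w0Rw2 but no w with w2R²w and w2Rw.
(b): fails — wRv, wRx but no t with vR²t and xRt.
(c): ✓.

(c)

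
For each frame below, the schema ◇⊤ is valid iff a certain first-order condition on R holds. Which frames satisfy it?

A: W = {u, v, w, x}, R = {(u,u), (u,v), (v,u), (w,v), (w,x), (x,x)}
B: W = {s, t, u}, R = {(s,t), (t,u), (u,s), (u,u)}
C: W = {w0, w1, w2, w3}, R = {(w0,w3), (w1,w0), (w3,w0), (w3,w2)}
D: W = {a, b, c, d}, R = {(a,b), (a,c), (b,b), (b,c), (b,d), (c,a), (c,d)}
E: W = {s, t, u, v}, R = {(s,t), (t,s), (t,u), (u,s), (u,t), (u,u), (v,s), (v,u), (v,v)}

A, B, E

This is the axiom for seriality; its first-order frame correspondent is ∀x ∃y Rxy.
A: ✓.
B: ✓.
C: fails — world w2 has no successor.
D: fails — world d has no successor.
E: ✓.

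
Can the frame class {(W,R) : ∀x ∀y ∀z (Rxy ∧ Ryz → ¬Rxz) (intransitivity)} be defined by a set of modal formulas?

No — not modally definable

If a class were modally definable it would be closed under surjective bounded morphisms (Goldblatt–Thomason).
The 7-cycle (worlds a,b,c,d,e,f,g with a→b→c→d→e→f→g→a) is intransitive. Mapping every world to a single reflexive point • is a surjective bounded morphism; the reflexive point is not intransitive (R••∧R•• but R••).
So no modal formula (or set of formulas) defines exactly the intransitive frames.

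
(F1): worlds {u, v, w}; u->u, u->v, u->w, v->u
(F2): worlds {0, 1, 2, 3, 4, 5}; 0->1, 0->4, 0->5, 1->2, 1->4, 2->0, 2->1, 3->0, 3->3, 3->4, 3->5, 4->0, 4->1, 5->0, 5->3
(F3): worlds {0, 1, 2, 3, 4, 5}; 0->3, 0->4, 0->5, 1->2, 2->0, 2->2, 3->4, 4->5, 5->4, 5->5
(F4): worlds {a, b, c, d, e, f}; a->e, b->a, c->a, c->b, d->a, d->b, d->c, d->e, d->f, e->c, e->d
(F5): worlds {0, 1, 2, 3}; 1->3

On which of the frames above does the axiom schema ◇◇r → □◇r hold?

(F5)

This is the axiom for a generalized confluence (Geach) condition; its first-order frame correspondent is ∀x ∀y ∀z ((xR²y ∧ xRz) → ∃w (y = w ∧ zRw)).
(F1): fails — uR²u, uRw but no t with u=t and wRt.
(F2): fails — 0R²0, 0R1 but no w with 0=w and 1Rw.
(F3): fails — 0R²4, 0R4 but no w with 4=w and 4Rw.
(F4): fails — cR²a, cRa but no w with a=w and aRw.
(F5): satisfies the condition.
Valid on: (F5).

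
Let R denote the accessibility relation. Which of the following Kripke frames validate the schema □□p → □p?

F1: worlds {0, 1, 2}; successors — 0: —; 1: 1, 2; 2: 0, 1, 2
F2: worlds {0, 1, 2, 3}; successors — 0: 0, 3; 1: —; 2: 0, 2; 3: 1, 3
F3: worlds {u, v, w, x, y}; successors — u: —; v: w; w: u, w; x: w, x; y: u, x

F1, F2

Frame correspondent (Sahlqvist): ∀x ∀y (Rxy → ∃z (Rxz ∧ Rzy)) — i.e. density.
F1: satisfies the condition.
F2: satisfies the condition.
F3: fails — Ryu but no z with Ryz and Rzu.
Valid on: F1, F2.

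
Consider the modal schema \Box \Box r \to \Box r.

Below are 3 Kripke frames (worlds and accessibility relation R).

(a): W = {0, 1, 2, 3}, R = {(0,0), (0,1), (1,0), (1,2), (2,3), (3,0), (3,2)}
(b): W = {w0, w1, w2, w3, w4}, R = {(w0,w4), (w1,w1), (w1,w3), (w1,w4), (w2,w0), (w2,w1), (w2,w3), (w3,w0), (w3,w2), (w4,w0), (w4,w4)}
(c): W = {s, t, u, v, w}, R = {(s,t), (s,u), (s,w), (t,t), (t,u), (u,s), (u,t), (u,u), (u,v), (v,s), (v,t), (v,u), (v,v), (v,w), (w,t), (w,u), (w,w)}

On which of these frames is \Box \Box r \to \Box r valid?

This is the axiom for density; its first-order frame correspondent is \forall x \forall y (Rxy \to \exists z (Rxz \wedge Rzy)).
(a): fails — R32 but no z with R3z and Rz2.
(b): fails — Rw3w2 but no z with Rw3z and Rzw2.
(c): ✓.
Valid on: (c).

(c)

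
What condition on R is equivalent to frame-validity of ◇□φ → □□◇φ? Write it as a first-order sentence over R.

This is a Sahlqvist (Geach-type) schema ◇^1□^1φ → □^2◇^1φ.
First-order correspondent: ∀x ∀y ∀z ((xRy ∧ xR²z) → ∃w (yRw ∧ zRw)).

∀x ∀y ∀z ((xRy ∧ xR²z) → ∃w (yRw ∧ zRw))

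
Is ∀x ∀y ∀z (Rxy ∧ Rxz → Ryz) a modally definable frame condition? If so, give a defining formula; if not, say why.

The condition is the Euclidean property. A defining modal formula is ◇q → □◇q.

Definable; ◇q → □◇q defines it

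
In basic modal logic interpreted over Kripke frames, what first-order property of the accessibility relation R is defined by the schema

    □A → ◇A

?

Suppose □A→◇A is valid. At any x set V(A)=W. Then □A at x, so ◇A at x, so x has a successor.

seriality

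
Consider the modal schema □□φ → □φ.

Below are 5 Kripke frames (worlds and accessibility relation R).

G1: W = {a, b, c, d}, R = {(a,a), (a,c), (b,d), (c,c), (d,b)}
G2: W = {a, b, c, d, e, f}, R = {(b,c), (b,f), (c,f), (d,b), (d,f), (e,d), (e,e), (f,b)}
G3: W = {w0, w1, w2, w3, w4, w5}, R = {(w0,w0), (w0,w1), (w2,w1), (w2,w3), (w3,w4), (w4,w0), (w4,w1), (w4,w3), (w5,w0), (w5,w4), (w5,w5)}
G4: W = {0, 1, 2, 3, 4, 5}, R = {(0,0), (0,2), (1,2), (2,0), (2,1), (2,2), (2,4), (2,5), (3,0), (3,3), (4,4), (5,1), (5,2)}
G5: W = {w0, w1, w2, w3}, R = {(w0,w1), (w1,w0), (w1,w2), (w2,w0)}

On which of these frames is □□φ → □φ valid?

The schema corresponds to density: ∀x ∀y (Rxy → ∃z (Rxz ∧ Rzy)).
G1: fails — Rdb but no z with Rdz and Rzb.
G2: fails — Rbc but no z with Rbz and Rzc.
G3: fails — Rw2w1 but no z with Rw2z and Rzw1.
G4: ✓.
G5: fails — Rw1w2 but no z with Rw1z and Rzw2.
Valid on: G4.

G4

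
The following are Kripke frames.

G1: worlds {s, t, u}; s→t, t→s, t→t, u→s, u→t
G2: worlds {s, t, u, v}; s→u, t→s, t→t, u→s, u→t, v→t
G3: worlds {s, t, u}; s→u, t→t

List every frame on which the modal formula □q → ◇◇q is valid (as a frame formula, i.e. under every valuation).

G1

Frame correspondent (Sahlqvist): ∀x ∃w (xRw ∧ xR²w) — i.e. a generalized confluence (Geach) condition.
G1: satisfies the condition.
G2: fails — at s but no w with sRw and sR²w.
G3: fails — at s but no w with sRw and sR²w.
Valid on: G1.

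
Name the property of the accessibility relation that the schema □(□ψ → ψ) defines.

Suppose □(□ψ→ψ) is valid. Take Rxy and set V(ψ)={w : Ryw}. Then at y, □ψ holds; since □(□ψ→ψ) at x, □ψ→ψ at y, so ψ at y, i.e. Ryy.
Conversely, on a frame with shift-reflexivity the schema holds at every world under every valuation.
Frame condition: ∀x ∀y (Rxy → Ryy).

Shift-reflexivity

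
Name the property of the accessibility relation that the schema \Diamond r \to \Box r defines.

This is the CD axiom.
It corresponds to partial functionality: \forall x \forall y \forall z (Rxy \wedge Rxz \to y = z).

Partial functionality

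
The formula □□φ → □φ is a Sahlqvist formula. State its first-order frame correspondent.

This is the C4 axiom.
Its frame correspondent is density — ∀x ∀y (Rxy → ∃z (Rxz ∧ Rzy)).

density: ∀x ∀y (Rxy → ∃z (Rxz ∧ Rzy))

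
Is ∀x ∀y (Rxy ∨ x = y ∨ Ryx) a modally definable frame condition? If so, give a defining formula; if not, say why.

If a class were modally definable it would be closed under disjoint unions (Goldblatt–Thomason).
Take 4 disjoint single-world reflexive frames: each is trivially connected, but their disjoint union has 4 worlds with no edge between distinct components, so it is not connected.
So the class is not modally definable.

No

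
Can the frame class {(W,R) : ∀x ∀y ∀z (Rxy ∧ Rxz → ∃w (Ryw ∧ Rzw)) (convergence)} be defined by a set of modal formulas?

The condition is convergence. A defining modal formula is ◇□p → □◇p.

Yes — defined by ◇□p → □◇p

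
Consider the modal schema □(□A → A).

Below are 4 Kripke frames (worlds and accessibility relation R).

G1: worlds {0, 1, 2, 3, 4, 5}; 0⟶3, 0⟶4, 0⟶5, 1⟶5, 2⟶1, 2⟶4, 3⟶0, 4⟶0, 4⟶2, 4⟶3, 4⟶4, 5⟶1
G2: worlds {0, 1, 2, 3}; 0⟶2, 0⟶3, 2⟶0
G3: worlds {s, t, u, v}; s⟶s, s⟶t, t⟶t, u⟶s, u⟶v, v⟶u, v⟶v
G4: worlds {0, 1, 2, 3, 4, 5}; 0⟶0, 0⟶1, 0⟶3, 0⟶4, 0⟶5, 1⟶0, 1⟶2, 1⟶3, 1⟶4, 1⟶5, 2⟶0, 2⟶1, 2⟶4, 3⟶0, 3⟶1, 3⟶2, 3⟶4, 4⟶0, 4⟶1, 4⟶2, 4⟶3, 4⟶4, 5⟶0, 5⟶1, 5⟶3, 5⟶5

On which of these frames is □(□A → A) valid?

none

The schema corresponds to shift-reflexivity: ∀x ∀y (Rxy → Ryy).
G1: fails — R43 but not R33.
G2: fails — R20 but not R00.
G3: fails — Rvu but not Ruu.
G4: fails — R53 but not R33.
Valid on no frame.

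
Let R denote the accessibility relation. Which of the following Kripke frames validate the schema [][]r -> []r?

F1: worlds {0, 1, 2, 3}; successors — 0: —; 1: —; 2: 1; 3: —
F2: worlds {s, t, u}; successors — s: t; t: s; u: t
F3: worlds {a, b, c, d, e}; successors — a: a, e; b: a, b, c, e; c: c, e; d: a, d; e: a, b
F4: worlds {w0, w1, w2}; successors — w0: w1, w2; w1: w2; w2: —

F3

This is the axiom for density; its first-order frame correspondent is forall x forall y (Rxy -> exists z (Rxz & Rzy)).
F1: fails — R21 but no z with R2z and Rz1.
F2: fails — Rts but no z with Rtz and Rzs.
F3: ✓.
F4: fails — Rw1w2 but no z with Rw1z and Rzw2.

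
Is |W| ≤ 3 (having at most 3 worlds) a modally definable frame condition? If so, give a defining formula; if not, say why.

No

Modal frame validity is preserved under disjoint unions.
Any modal formula valid on each of 4 disjoint one-world frames is valid on their disjoint union (validity is preserved under disjoint unions). Each one-world frame has |W|=1≤3, but the union has |W|=4.
So no modal formula (or set of formulas) defines exactly the |W|≤3 frames.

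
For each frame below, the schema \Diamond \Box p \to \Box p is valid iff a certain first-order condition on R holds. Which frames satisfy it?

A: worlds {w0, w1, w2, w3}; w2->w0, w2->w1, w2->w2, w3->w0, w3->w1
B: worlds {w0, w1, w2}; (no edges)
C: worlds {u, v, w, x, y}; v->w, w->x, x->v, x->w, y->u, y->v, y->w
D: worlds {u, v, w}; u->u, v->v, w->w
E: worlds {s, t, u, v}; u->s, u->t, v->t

This is the axiom for the Euclidean property; its first-order frame correspondent is \forall x \forall y \forall z (Rxy \wedge Rxz \to Ryz).
A: fails — Rw2w1 and Rw2w2 but not Rw1w2.
B: holds.
C: fails — Rvw and Rvw but not Rww.
D: holds.
E: fails — Rus and Rus but not Rss.
Valid on: B, D.

B, D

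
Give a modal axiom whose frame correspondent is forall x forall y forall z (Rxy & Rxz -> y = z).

◇ψ → □ψ

This is partial functionality; the standard corresponding axiom is CD: ◇ψ → □ψ.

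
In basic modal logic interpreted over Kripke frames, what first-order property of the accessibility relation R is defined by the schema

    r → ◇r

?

reflexivity

Equivalently (dual form): □r → r.
Suppose □r→r is valid. At any x set V(r)={w : Rxw}. Then □r holds at x, so r holds at x, i.e. Rxx.
Conversely, any frame satisfying ∀x Rxx validates the schema.
So the correspondent is reflexivity.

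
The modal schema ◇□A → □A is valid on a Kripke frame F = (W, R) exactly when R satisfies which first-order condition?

the Euclidean property: ∀x ∀y ∀z (Rxy ∧ Rxz → Ryz)

This schema is equivalent to the 5 axiom ◇A → □◇A.
Its frame correspondent is the Euclidean property — ∀x ∀y ∀z (Rxy ∧ Rxz → Ryz).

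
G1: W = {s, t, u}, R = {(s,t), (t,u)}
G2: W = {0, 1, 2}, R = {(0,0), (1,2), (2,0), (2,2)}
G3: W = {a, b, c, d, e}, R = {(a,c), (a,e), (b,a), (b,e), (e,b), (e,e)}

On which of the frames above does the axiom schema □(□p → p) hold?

G2

The schema corresponds to shift-reflexivity: ∀x ∀y (Rxy → Ryy).
G1: fails — Rtu but not Ruu.
G2: ✓.
G3: fails — Reb but not Rbb.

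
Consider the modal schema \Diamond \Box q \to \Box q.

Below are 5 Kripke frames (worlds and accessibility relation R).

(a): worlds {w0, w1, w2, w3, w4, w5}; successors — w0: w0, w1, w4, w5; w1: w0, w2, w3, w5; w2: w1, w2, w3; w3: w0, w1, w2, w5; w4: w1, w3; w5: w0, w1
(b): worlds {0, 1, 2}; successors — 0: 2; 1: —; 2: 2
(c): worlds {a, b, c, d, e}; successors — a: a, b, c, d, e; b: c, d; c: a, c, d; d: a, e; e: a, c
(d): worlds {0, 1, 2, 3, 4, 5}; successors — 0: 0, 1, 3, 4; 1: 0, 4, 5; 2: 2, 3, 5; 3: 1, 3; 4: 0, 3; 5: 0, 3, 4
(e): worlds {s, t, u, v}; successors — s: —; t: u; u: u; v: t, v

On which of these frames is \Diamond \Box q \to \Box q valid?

This is the axiom for the Euclidean property; its first-order frame correspondent is \forall x \forall y \forall z (Rxy \wedge Rxz \to Ryz).
(a): fails — Rw0w1 and Rw0w1 but not Rw1w1.
(b): holds.
(c): fails — Rab and Rab but not Rbb.
(d): fails — R01 and R01 but not R11.
(e): fails — Rvt and Rvt but not Rtt.

(b)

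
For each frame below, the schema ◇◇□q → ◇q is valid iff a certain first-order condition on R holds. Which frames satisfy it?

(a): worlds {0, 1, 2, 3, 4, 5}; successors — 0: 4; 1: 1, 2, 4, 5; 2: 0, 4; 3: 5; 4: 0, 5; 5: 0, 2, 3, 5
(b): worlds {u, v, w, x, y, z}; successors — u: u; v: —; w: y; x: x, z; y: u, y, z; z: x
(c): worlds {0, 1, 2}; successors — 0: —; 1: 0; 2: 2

Frame correspondent (Sahlqvist): ∀x ∀y (xR²y → ∃w (yRw ∧ xRw)) — i.e. a generalized confluence (Geach) condition.
(a): fails — 0R²5 but no w with 5Rw and 0Rw.
(b): fails — wR²u but no t with uRt and wRt.
(c): satisfies the condition.

(c)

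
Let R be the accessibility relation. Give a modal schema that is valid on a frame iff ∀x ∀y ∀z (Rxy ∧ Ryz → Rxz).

□ψ → □□ψ

A defining formula is □ψ → □□ψ (the 4 axiom).
Suppose □ψ→□□ψ is valid. Take Rxy, Ryz and set V(ψ)={w : Rxw}. Then □ψ at x, so □□ψ at x, so □ψ at y, so ψ at z, i.e. Rxz.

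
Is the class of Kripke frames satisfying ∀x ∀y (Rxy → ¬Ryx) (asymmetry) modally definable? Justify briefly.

Modal frame validity is preserved under surjective bounded morphisms.
The 3-cycle (worlds w0,w1,w2 with w0→w1→w2→w0) is asymmetric. Mapping every world to a single reflexive point • is a surjective bounded morphism, and the reflexive point is not asymmetric (R•• but asymmetry requires ¬R••).
So the class is not modally definable.

No — not modally definable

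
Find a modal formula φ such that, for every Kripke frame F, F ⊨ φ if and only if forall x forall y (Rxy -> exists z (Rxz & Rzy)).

□□q → □q

A defining formula is □□q → □q (the C4 axiom).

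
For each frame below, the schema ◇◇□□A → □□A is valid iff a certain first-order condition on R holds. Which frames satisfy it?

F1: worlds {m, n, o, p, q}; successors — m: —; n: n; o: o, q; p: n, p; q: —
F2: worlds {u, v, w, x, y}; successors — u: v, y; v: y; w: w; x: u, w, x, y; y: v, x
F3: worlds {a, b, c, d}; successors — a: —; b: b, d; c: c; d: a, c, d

none

Frame correspondent (Sahlqvist): ∀x ∀y ∀z ((xR²y ∧ xR²z) → ∃w (yR²w ∧ z = w)) — i.e. a generalized confluence (Geach) condition.
F1: fails — oR²q, oR²o but no w with qR²w and o=w.
F2: fails — uR²v, uR²y but no t with vR²t and y=t.
F3: fails — bR²a, bR²a but no w with aR²w and a=w.
Valid on no frame.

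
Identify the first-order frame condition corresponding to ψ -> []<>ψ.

symmetry: forall x forall y (Rxy -> Ryx)

Suppose ψ→□◇ψ is valid. Take Rxy and set V(ψ)={x}. Then ψ at x, so □◇ψ at x, so ◇ψ at y, so some z with Ryz has ψ; z=x, i.e. Ryx.
Conversely, on a frame with symmetry the schema holds at every world under every valuation.
Frame condition: forall x forall y (Rxy -> Ryx).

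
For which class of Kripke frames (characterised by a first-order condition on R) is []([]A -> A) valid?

shift-reflexivity: forall x forall y (Rxy -> Ryy)

This is the T□ axiom.
Its frame correspondent is shift-reflexivity — forall x forall y (Rxy -> Ryy).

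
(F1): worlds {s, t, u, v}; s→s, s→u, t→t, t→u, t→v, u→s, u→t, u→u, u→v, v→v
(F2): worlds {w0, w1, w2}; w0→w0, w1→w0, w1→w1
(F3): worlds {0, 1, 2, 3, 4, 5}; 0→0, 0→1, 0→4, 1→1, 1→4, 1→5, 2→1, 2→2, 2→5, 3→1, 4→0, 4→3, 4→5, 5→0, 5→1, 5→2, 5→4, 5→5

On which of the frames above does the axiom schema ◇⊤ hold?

Frame correspondent (Sahlqvist): ∀x ∃y Rxy — i.e. seriality.
(F1): condition met.
(F2): fails — world w2 has no successor.
(F3): condition met.

(F1), (F3)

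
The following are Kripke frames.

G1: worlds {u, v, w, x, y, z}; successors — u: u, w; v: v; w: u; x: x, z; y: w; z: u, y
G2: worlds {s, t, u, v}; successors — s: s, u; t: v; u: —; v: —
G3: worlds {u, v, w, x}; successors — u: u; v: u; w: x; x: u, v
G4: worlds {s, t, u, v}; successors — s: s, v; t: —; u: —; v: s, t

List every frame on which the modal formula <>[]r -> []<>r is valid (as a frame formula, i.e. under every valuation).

G3

Frame correspondent (Sahlqvist): forall x forall y forall z (Rxy & Rxz -> exists w (Ryw & Rzw)) — i.e. convergence.
G1: fails — Rxx and Rxz but x and z have no common successor.
G2: fails — Rsu and Rsu but u and u have no common successor.
G3: holds.
G4: fails — Rvs and Rvt but s and t have no common successor.
Valid on: G3.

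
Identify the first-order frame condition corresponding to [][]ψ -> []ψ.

Density

This schema is the C4 axiom.
Its frame correspondent is density — forall x forall y (Rxy -> exists z (Rxz & Rzy)).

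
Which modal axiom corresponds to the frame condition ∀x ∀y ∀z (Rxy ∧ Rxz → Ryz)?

The condition is the Euclidean property. The 5 schema ◇ψ → □◇ψ defines it.
Suppose ◇ψ→□◇ψ is valid. Take Rxy, Rxz and set V(ψ)={y}. Then ◇ψ at x, so □◇ψ at x, so ◇ψ at z, so some w with Rzw has ψ; w=y, i.e. Rzy. By symmetry of the argument, Ryz.

◇ψ → □◇ψ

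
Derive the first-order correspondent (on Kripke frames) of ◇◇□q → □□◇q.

∀x ∀y ∀z ((xR²y ∧ xR²z) → ∃w (yRw ∧ zRw))

This is a Sahlqvist (Geach-type) schema ◇^2□^1q → □^2◇^1q.
Minimal-valuation argument: fix x; take any y with xR^2y and any z with xR^2z. Set V(q) to the set of worlds R-reachable from y in exactly 1 step. Then □^1q holds at y, so the antecedent holds at x; validity forces ◇^1q at z, giving a w with zR^1w and yR^1w.
First-order correspondent: ∀x ∀y ∀z ((xR²y ∧ xR²z) → ∃w (yRw ∧ zRw)).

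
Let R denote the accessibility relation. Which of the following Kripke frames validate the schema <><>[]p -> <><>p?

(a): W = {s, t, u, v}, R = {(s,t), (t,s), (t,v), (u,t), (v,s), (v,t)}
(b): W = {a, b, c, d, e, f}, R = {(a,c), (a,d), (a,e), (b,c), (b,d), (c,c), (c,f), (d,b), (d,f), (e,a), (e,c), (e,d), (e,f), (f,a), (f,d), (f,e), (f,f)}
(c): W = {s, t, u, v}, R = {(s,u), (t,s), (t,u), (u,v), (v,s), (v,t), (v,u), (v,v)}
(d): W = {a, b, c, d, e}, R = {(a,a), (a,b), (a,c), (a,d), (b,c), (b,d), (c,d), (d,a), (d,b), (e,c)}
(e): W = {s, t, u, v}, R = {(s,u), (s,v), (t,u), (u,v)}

The schema corresponds to a generalized confluence (Geach) condition: forall x forall y (x R^2 y -> exists w (yRw & x R^2 w)).
(a): fails — sR²s but no w with sRw and sR²w.
(b): condition met.
(c): condition met.
(d): fails — cR²b but no w with bRw and cR²w.
(e): fails — sR²v but no w with vRw and sR²w.
Valid on: (b), (c).

(b), (c)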